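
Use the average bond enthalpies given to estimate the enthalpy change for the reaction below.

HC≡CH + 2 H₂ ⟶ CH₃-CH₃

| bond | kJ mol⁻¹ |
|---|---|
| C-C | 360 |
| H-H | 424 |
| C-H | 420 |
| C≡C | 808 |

ΔH ≈ −384 kJ

Bonds broken (reactants):
  C≡C: 1 × 808 = 808
  C-H: 2 × 420 = 840
  H-H: 2 × 424 = 848
  Σ(broken) = 2496 kJ
Bonds formed (products):
  C-C: 1 × 360 = 360
  C-H: 6 × 420 = 2520
  Σ(formed) = 2880 kJ
ΔH = Σ(broken) − Σ(formed) = 2496 − 2880 = −384 kJ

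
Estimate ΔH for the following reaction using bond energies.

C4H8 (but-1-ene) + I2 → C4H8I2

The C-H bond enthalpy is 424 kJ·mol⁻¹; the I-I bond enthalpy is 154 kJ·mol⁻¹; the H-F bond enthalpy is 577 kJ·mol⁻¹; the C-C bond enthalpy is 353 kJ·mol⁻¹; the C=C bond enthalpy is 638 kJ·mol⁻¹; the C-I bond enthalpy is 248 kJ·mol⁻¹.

ΔH ≈ −57 kJ

Bonds broken (reactants):
  C-C: 2 × 353 = 706
  C-H: 8 × 424 = 3392
  C=C: 1 × 638 = 638
  I-I: 1 × 154 = 154
  Σ(broken) = 4890 kJ
Bonds formed (products):
  C-C: 3 × 353 = 1059
  C-H: 8 × 424 = 3392
  C-I: 2 × 248 = 496
  Σ(formed) = 4947 kJ
ΔH = Σ(broken) − Σ(formed) = 4890 − 4947 = −57 kJ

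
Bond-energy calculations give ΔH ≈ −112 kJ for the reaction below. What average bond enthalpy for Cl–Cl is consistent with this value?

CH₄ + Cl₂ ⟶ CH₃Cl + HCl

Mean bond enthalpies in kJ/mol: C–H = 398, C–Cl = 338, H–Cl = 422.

Let D be the Cl–Cl bond energy.
Σ(broken) = 4×398 + 1×D = 1592 + D
Σ(formed) = 1×338 + 3×398 + 1×422 = 1954
ΔH = Σ(broken) − Σ(formed) = (1592 + D) − (1954) = −362 + D
Setting this equal to −112 kJ gives D = 250 kJ/mol.

D(Cl–Cl) ≈ 250 kJ/mol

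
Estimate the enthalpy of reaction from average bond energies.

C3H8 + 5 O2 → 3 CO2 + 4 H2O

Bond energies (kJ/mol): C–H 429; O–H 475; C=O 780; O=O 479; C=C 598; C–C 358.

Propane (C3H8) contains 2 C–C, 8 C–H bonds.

ΔH ≈ −1937 kJ

Bonds broken (reactants):
  C–C: 2 × 358 = 716
  C–H: 8 × 429 = 3432
  O=O: 5 × 479 = 2395
  Σ(broken) = 6543 kJ
Bonds formed (products):
  C=O: 6 × 780 = 4680
  O–H: 8 × 475 = 3800
  Σ(formed) = 8480 kJ
ΔH = Σ(broken) − Σ(formed) = 6543 − 8480 = −1937 kJ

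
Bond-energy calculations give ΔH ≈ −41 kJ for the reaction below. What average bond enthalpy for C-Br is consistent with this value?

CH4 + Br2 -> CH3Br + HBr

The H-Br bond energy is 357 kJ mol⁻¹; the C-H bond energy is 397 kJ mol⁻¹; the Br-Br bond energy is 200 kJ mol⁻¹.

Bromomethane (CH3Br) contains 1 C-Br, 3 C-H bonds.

Let D be the C-Br bond energy.
Σ(broken) = 1×200 + 4×397 = 1788
Σ(formed) = 1×D + 3×397 + 1×357 = 1548 + D
ΔH = Σ(broken) − Σ(formed) = (1788) − (1548 + D) = +240 − D
Setting this equal to −41 kJ gives D = 281 kJ/mol.

D(C-Br) ≈ 281 kJ/mol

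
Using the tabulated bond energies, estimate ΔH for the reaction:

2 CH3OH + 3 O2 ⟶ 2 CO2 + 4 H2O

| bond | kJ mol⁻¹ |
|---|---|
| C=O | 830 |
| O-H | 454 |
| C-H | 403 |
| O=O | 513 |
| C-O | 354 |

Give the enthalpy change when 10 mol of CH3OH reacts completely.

ΔH = −6895 kJ

Bonds broken (reactants):
  C-H: 6 × 403 = 2418
  C-O: 2 × 354 = 708
  O-H: 2 × 454 = 908
  O=O: 3 × 513 = 1539
  Σ(broken) = 5573 kJ
Bonds formed (products):
  C=O: 4 × 830 = 3320
  O-H: 8 × 454 = 3632
  Σ(formed) = 6952 kJ
ΔH = Σ(broken) − Σ(formed) = 5573 − 6952 = −1379 kJ
For 5× the reaction as written: 5 × (−1379) = −6895 kJ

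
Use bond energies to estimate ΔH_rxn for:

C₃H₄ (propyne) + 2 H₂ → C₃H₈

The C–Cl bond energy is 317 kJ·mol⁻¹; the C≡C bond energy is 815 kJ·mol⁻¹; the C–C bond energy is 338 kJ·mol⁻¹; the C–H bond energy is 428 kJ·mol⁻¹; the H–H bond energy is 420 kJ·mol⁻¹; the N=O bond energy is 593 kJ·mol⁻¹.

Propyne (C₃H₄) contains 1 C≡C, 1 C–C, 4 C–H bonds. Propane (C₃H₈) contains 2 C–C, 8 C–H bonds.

ΔH ≈ −395 kJ

Bonds broken (reactants):
  C≡C: 1 × 815 = 815
  C–C: 1 × 338 = 338
  C–H: 4 × 428 = 1712
  H–H: 2 × 420 = 840
  Σ(broken) = 3705 kJ
Bonds formed (products):
  C–C: 2 × 338 = 676
  C–H: 8 × 428 = 3424
  Σ(formed) = 4100 kJ
ΔH = Σ(broken) − Σ(formed) = 3705 − 4100 = −395 kJ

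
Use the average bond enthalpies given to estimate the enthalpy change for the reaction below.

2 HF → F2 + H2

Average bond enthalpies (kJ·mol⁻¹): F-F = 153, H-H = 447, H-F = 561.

ΔH ≈ +522 kJ

Bonds broken (reactants):
  H-F: 2 × 561 = 1122
  Σ(broken) = 1122 kJ
Bonds formed (products):
  F-F: 1 × 153 = 153
  H-H: 1 × 447 = 447
  Σ(formed) = 600 kJ
ΔH = Σ(broken) − Σ(formed) = 1122 − 600 = +522 kJ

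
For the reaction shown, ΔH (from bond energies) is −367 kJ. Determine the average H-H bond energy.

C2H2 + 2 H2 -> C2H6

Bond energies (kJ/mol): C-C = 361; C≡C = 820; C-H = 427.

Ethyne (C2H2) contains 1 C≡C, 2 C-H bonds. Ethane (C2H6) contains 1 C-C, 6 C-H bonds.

D(H-H) ≈ 441 kJ/mol

Let D be the H-H bond energy.
Σ(broken) = 1×820 + 2×427 + 2×D = 1674 + 2D
Σ(formed) = 1×361 + 6×427 = 2923
ΔH = Σ(broken) − Σ(formed) = (1674 + 2D) − (2923) = −1249 + 2D
Setting this equal to −367 kJ gives 2D = 882, so D = 441 kJ/mol.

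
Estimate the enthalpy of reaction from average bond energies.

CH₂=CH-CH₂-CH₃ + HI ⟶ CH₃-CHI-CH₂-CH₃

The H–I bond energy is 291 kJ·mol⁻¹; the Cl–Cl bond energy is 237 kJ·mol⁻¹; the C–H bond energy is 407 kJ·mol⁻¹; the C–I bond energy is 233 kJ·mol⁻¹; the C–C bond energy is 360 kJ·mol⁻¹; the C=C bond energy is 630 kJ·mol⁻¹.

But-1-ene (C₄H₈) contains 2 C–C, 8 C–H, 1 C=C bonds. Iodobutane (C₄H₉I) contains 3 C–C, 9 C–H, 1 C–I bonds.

ΔH ≈ −79 kJ

Bonds broken (reactants):
  C–C: 2 × 360 = 720
  C–H: 8 × 407 = 3256
  C=C: 1 × 630 = 630
  H–I: 1 × 291 = 291
  Σ(broken) = 4897 kJ
Bonds formed (products):
  C–C: 3 × 360 = 1080
  C–H: 9 × 407 = 3663
  C–I: 1 × 233 = 233
  Σ(formed) = 4976 kJ
ΔH = Σ(broken) − Σ(formed) = 4897 − 4976 = −79 kJ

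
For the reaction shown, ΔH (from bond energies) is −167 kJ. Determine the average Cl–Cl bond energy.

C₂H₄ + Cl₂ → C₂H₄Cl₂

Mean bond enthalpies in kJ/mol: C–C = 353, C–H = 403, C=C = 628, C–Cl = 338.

Let D be the Cl–Cl bond energy.
Σ(broken) = 4×403 + 1×628 + 1×D = 2240 + D
Σ(formed) = 1×353 + 2×338 + 4×403 = 2641
ΔH = Σ(broken) − Σ(formed) = (2240 + D) − (2641) = −401 + D
Setting this equal to −167 kJ gives D = 234 kJ/mol.

D(Cl–Cl) ≈ 234 kJ/mol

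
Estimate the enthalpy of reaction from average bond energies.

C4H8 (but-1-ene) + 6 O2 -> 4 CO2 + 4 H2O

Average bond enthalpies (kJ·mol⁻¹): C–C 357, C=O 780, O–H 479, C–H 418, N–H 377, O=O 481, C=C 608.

Bonds broken (reactants):
  C–C: 2 × 357 = 714
  C–H: 8 × 418 = 3344
  C=C: 1 × 608 = 608
  O=O: 6 × 481 = 2886
  Σ(broken) = 7552 kJ
Bonds formed (products):
  C=O: 8 × 780 = 6240
  O–H: 8 × 479 = 3832
  Σ(formed) = 10072 kJ
ΔH = Σ(broken) − Σ(formed) = 7552 − 10072 = −2520 kJ

ΔH ≈ −2520 kJ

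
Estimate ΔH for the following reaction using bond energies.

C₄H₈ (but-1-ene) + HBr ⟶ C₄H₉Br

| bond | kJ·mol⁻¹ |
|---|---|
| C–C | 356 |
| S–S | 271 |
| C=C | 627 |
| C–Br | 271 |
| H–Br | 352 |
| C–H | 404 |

ΔH ≈ −52 kJ

Bonds broken (reactants):
  C–C: 2 × 356 = 712
  C–H: 8 × 404 = 3232
  C=C: 1 × 627 = 627
  H–Br: 1 × 352 = 352
  Σ(broken) = 4923 kJ
Bonds formed (products):
  C–Br: 1 × 271 = 271
  C–C: 3 × 356 = 1068
  C–H: 9 × 404 = 3636
  Σ(formed) = 4975 kJ
ΔH = Σ(broken) − Σ(formed) = 4923 − 4975 = −52 kJ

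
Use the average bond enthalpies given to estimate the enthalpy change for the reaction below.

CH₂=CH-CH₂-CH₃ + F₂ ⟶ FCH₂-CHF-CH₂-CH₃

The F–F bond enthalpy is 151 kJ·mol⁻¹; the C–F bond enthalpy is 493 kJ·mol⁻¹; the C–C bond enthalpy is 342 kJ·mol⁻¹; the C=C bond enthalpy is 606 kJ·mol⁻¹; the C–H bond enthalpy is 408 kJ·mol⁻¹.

ΔH ≈ −571 kJ

Bonds broken (reactants):
  C–C: 2 × 342 = 684
  C–H: 8 × 408 = 3264
  C=C: 1 × 606 = 606
  F–F: 1 × 151 = 151
  Σ(broken) = 4705 kJ
Bonds formed (products):
  C–C: 3 × 342 = 1026
  C–F: 2 × 493 = 986
  C–H: 8 × 408 = 3264
  Σ(formed) = 5276 kJ
ΔH = Σ(broken) − Σ(formed) = 4705 − 5276 = −571 kJ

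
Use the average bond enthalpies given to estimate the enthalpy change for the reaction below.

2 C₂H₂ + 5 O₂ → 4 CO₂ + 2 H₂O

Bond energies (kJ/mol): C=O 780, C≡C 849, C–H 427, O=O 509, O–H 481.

Bonds broken (reactants):
  C≡C: 2 × 849 = 1698
  C–H: 4 × 427 = 1708
  O=O: 5 × 509 = 2545
  Σ(broken) = 5951 kJ
Bonds formed (products):
  C=O: 8 × 780 = 6240
  O–H: 4 × 481 = 1924
  Σ(formed) = 8164 kJ
ΔH = Σ(broken) − Σ(formed) = 5951 − 8164 = −2213 kJ

ΔH ≈ −2213 kJ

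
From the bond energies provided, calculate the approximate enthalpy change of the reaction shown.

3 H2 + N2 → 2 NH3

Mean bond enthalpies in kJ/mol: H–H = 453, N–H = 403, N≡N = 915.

ΔH ≈ −144 kJ

Bonds broken (reactants):
  H–H: 3 × 453 = 1359
  N≡N: 1 × 915 = 915
  Σ(broken) = 2274 kJ
Bonds formed (products):
  N–H: 6 × 403 = 2418
  Σ(formed) = 2418 kJ
ΔH = Σ(broken) − Σ(formed) = 2274 − 2418 = −144 kJ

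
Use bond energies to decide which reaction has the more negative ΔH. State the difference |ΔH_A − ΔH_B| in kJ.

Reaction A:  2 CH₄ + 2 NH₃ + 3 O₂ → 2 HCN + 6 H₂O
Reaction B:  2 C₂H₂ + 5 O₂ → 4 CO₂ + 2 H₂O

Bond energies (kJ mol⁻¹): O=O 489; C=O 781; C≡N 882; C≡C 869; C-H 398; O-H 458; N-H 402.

Reaction B, by 1312 kJ

Reaction A:
  Bonds broken (reactants):
    C-H: 8 × 398 = 3184
    N-H: 6 × 402 = 2412
    O=O: 3 × 489 = 1467
    Σ(broken) = 7063 kJ
  Bonds formed (products):
    C≡N: 2 × 882 = 1764
    C-H: 2 × 398 = 796
    O-H: 12 × 458 = 5496
    Σ(formed) = 8056 kJ
  ΔH_A = 7063 − 8056 = −993 kJ
Reaction B:
  Bonds broken (reactants):
    C≡C: 2 × 869 = 1738
    C-H: 4 × 398 = 1592
    O=O: 5 × 489 = 2445
    Σ(broken) = 5775 kJ
  Bonds formed (products):
    C=O: 8 × 781 = 6248
    O-H: 4 × 458 = 1832
    Σ(formed) = 8080 kJ
  ΔH_B = 5775 − 8080 = −2305 kJ
ΔH_A − ΔH_B = +1312 kJ, so reaction B has the more negative ΔH; |ΔH_A − ΔH_B| = 1312 kJ.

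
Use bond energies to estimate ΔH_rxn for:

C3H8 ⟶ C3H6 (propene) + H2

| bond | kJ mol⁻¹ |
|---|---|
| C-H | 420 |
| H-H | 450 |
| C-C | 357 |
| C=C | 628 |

ΔH ≈ +119 kJ

Bonds broken (reactants):
  C-C: 2 × 357 = 714
  C-H: 8 × 420 = 3360
  Σ(broken) = 4074 kJ
Bonds formed (products):
  C-C: 1 × 357 = 357
  C-H: 6 × 420 = 2520
  C=C: 1 × 628 = 628
  H-H: 1 × 450 = 450
  Σ(formed) = 3955 kJ
ΔH = Σ(broken) − Σ(formed) = 4074 − 3955 = +119 kJ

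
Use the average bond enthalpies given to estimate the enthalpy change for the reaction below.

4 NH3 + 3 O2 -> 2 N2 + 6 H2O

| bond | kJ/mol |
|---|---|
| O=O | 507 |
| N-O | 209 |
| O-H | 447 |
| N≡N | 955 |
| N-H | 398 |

Bonds broken (reactants):
  N-H: 12 × 398 = 4776
  O=O: 3 × 507 = 1521
  Σ(broken) = 6297 kJ
Bonds formed (products):
  N≡N: 2 × 955 = 1910
  O-H: 12 × 447 = 5364
  Σ(formed) = 7274 kJ
ΔH = Σ(broken) − Σ(formed) = 6297 − 7274 = −977 kJ

ΔH ≈ −977 kJ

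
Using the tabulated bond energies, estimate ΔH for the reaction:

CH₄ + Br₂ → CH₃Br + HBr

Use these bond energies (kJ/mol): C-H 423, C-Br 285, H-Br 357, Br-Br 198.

ΔH ≈ −21 kJ

Bonds broken (reactants):
  Br-Br: 1 × 198 = 198
  C-H: 4 × 423 = 1692
  Σ(broken) = 1890 kJ
Bonds formed (products):
  C-Br: 1 × 285 = 285
  C-H: 3 × 423 = 1269
  H-Br: 1 × 357 = 357
  Σ(formed) = 1911 kJ
ΔH = Σ(broken) − Σ(formed) = 1890 − 1911 = −21 kJ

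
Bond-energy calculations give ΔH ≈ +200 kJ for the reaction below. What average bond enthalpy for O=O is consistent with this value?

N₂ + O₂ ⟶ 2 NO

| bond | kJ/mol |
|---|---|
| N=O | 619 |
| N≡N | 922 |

D(O=O) ≈ 516 kJ/mol

Let D be the O=O bond energy.
Σ(broken) = 1×922 + 1×D = 922 + D
Σ(formed) = 2×619 = 1238
ΔH = Σ(broken) − Σ(formed) = (922 + D) − (1238) = −316 + D
Setting this equal to +200 kJ gives D = 516 kJ/mol.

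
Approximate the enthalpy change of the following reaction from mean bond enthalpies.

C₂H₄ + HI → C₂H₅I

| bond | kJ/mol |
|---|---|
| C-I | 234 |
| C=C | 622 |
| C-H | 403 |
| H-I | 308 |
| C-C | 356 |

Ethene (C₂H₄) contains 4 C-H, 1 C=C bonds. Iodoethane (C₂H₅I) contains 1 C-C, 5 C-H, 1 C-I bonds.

ΔH ≈ −63 kJ

Bonds broken (reactants):
  C-H: 4 × 403 = 1612
  C=C: 1 × 622 = 622
  H-I: 1 × 308 = 308
  Σ(broken) = 2542 kJ
Bonds formed (products):
  C-C: 1 × 356 = 356
  C-H: 5 × 403 = 2015
  C-I: 1 × 234 = 234
  Σ(formed) = 2605 kJ
ΔH = Σ(broken) − Σ(formed) = 2542 − 2605 = −63 kJ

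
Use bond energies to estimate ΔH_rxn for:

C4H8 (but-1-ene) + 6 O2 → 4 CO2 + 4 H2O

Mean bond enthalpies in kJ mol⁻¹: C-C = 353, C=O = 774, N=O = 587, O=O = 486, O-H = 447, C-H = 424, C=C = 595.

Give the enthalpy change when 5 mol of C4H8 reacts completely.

ΔH = −10795 kJ

Bonds broken (reactants):
  C-C: 2 × 353 = 706
  C-H: 8 × 424 = 3392
  C=C: 1 × 595 = 595
  O=O: 6 × 486 = 2916
  Σ(broken) = 7609 kJ
Bonds formed (products):
  C=O: 8 × 774 = 6192
  O-H: 8 × 447 = 3576
  Σ(formed) = 9768 kJ
ΔH = Σ(broken) − Σ(formed) = 7609 − 9768 = −2159 kJ
For 5× the reaction as written: 5 × (−2159) = −10795 kJ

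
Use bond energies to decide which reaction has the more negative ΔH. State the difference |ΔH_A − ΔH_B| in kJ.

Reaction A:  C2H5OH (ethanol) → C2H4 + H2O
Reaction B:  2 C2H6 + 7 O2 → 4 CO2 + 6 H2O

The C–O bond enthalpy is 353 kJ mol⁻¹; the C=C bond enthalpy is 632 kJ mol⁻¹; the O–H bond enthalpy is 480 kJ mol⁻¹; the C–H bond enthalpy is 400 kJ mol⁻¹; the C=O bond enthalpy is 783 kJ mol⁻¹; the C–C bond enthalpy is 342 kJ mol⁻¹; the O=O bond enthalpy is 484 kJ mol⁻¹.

Reaction B, by 3135 kJ

Reaction A:
  Bonds broken (reactants):
    C–C: 1 × 342 = 342
    C–H: 5 × 400 = 2000
    C–O: 1 × 353 = 353
    O–H: 1 × 480 = 480
    Σ(broken) = 3175 kJ
  Bonds formed (products):
    C–H: 4 × 400 = 1600
    C=C: 1 × 632 = 632
    O–H: 2 × 480 = 960
    Σ(formed) = 3192 kJ
  ΔH_A = 3175 − 3192 = −17 kJ
Reaction B:
  Bonds broken (reactants):
    C–C: 2 × 342 = 684
    C–H: 12 × 400 = 4800
    O=O: 7 × 484 = 3388
    Σ(broken) = 8872 kJ
  Bonds formed (products):
    C=O: 8 × 783 = 6264
    O–H: 12 × 480 = 5760
    Σ(formed) = 12024 kJ
  ΔH_B = 8872 − 12024 = −3152 kJ
ΔH_A − ΔH_B = +3135 kJ, so reaction B has the more negative ΔH; |ΔH_A − ΔH_B| = 3135 kJ.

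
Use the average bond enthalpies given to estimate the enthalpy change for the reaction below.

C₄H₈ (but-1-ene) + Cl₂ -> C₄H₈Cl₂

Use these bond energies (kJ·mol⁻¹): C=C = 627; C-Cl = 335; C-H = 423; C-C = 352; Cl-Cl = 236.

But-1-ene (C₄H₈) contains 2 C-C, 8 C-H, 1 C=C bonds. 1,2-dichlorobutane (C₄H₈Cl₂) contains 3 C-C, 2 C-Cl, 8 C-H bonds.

Bonds broken (reactants):
  C-C: 2 × 352 = 704
  C-H: 8 × 423 = 3384
  C=C: 1 × 627 = 627
  Cl-Cl: 1 × 236 = 236
  Σ(broken) = 4951 kJ
Bonds formed (products):
  C-C: 3 × 352 = 1056
  C-Cl: 2 × 335 = 670
  C-H: 8 × 423 = 3384
  Σ(formed) = 5110 kJ
ΔH = Σ(broken) − Σ(formed) = 4951 − 5110 = −159 kJ

ΔH ≈ −159 kJ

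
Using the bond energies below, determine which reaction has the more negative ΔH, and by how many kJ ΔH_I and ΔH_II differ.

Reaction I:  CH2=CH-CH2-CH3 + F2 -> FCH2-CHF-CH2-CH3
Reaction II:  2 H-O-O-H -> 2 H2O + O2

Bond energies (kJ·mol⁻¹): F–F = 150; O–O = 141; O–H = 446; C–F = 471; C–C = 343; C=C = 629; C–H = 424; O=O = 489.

Reaction I, by 299 kJ

Reaction I:
  Bonds broken (reactants):
    C–C: 2 × 343 = 686
    C–H: 8 × 424 = 3392
    C=C: 1 × 629 = 629
    F–F: 1 × 150 = 150
    Σ(broken) = 4857 kJ
  Bonds formed (products):
    C–C: 3 × 343 = 1029
    C–F: 2 × 471 = 942
    C–H: 8 × 424 = 3392
    Σ(formed) = 5363 kJ
  ΔH_I = 4857 − 5363 = −506 kJ
Reaction II:
  Bonds broken (reactants):
    O–H: 4 × 446 = 1784
    O–O: 2 × 141 = 282
    Σ(broken) = 2066 kJ
  Bonds formed (products):
    O–H: 4 × 446 = 1784
    O=O: 1 × 489 = 489
    Σ(formed) = 2273 kJ
  ΔH_II = 2066 − 2273 = −207 kJ
ΔH_I − ΔH_II = −299 kJ, so reaction I has the more negative ΔH; |ΔH_I − ΔH_II| = 299 kJ.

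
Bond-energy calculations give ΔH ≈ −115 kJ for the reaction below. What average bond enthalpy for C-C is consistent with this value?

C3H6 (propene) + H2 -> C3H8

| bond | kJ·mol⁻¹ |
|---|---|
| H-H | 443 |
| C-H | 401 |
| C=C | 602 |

Let D be the C-C bond energy.
Σ(broken) = 1×D + 6×401 + 1×602 + 1×443 = 3451 + D
Σ(formed) = 2×D + 8×401 = 3208 + 2D
ΔH = Σ(broken) − Σ(formed) = (3451 + D) − (3208 + 2D) = +243 − D
Setting this equal to −115 kJ gives D = 358 kJ/mol.

D(C-C) ≈ 358 kJ/mol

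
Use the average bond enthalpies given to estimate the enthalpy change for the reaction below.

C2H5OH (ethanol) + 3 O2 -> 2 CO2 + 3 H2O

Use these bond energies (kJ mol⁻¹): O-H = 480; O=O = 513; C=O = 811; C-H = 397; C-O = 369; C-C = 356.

ΔH ≈ −1395 kJ

Bonds broken (reactants):
  C-C: 1 × 356 = 356
  C-H: 5 × 397 = 1985
  C-O: 1 × 369 = 369
  O-H: 1 × 480 = 480
  O=O: 3 × 513 = 1539
  Σ(broken) = 4729 kJ
Bonds formed (products):
  C=O: 4 × 811 = 3244
  O-H: 6 × 480 = 2880
  Σ(formed) = 6124 kJ
ΔH = Σ(broken) − Σ(formed) = 4729 − 6124 = −1395 kJ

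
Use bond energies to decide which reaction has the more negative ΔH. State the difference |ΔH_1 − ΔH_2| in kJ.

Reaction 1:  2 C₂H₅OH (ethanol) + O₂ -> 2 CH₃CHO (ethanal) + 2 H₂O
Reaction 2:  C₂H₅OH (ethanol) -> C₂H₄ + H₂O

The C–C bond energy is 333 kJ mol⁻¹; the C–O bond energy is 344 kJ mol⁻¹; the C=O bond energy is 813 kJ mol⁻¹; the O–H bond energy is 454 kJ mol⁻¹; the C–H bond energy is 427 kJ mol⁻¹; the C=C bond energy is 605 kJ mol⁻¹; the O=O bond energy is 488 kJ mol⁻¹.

Reaction 1, by 549 kJ

Reaction 1:
  Bonds broken (reactants):
    C–C: 2 × 333 = 666
    C–H: 10 × 427 = 4270
    C–O: 2 × 344 = 688
    O–H: 2 × 454 = 908
    O=O: 1 × 488 = 488
    Σ(broken) = 7020 kJ
  Bonds formed (products):
    C–C: 2 × 333 = 666
    C–H: 8 × 427 = 3416
    C=O: 2 × 813 = 1626
    O–H: 4 × 454 = 1816
    Σ(formed) = 7524 kJ
  ΔH_1 = 7020 − 7524 = −504 kJ
Reaction 2:
  Bonds broken (reactants):
    C–C: 1 × 333 = 333
    C–H: 5 × 427 = 2135
    C–O: 1 × 344 = 344
    O–H: 1 × 454 = 454
    Σ(broken) = 3266 kJ
  Bonds formed (products):
    C–H: 4 × 427 = 1708
    C=C: 1 × 605 = 605
    O–H: 2 × 454 = 908
    Σ(formed) = 3221 kJ
  ΔH_2 = 3266 − 3221 = +45 kJ
ΔH_1 − ΔH_2 = −549 kJ, so reaction 1 has the more negative ΔH; |ΔH_1 − ΔH_2| = 549 kJ.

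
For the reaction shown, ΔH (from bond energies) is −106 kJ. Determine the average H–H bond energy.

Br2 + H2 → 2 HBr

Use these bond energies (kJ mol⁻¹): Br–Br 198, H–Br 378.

D(H–H) ≈ 452 kJ/mol

Let D be the H–H bond energy.
Σ(broken) = 1×198 + 1×D = 198 + D
Σ(formed) = 2×378 = 756
ΔH = Σ(broken) − Σ(formed) = (198 + D) − (756) = −558 + D
Setting this equal to −106 kJ gives D = 452 kJ/mol.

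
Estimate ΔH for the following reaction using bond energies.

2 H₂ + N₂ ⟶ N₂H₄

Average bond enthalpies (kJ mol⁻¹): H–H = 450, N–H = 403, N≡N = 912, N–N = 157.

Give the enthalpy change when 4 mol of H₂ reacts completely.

ΔH = +86 kJ

Bonds broken (reactants):
  H–H: 2 × 450 = 900
  N≡N: 1 × 912 = 912
  Σ(broken) = 1812 kJ
Bonds formed (products):
  N–H: 4 × 403 = 1612
  N–N: 1 × 157 = 157
  Σ(formed) = 1769 kJ
ΔH = Σ(broken) − Σ(formed) = 1812 − 1769 = +43 kJ
For 2× the reaction as written: 2 × (+43) = +86 kJ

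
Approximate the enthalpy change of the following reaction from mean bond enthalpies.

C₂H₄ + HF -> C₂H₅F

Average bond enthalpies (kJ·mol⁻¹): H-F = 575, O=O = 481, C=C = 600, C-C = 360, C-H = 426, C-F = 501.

ΔH ≈ −112 kJ

Bonds broken (reactants):
  C-H: 4 × 426 = 1704
  C=C: 1 × 600 = 600
  H-F: 1 × 575 = 575
  Σ(broken) = 2879 kJ
Bonds formed (products):
  C-C: 1 × 360 = 360
  C-F: 1 × 501 = 501
  C-H: 5 × 426 = 2130
  Σ(formed) = 2991 kJ
ΔH = Σ(broken) − Σ(formed) = 2879 − 2991 = −112 kJ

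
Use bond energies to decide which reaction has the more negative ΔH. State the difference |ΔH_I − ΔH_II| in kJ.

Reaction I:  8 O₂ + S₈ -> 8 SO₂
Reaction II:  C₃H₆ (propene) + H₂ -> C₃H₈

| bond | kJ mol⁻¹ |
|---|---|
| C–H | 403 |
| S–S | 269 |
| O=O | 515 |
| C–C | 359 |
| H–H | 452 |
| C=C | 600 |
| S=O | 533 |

Reaction I:
  Bonds broken (reactants):
    O=O: 8 × 515 = 4120
    S–S: 8 × 269 = 2152
    Σ(broken) = 6272 kJ
  Bonds formed (products):
    S=O: 16 × 533 = 8528
    Σ(formed) = 8528 kJ
  ΔH_I = 6272 − 8528 = −2256 kJ
Reaction II:
  Bonds broken (reactants):
    C–C: 1 × 359 = 359
    C–H: 6 × 403 = 2418
    C=C: 1 × 600 = 600
    H–H: 1 × 452 = 452
    Σ(broken) = 3829 kJ
  Bonds formed (products):
    C–C: 2 × 359 = 718
    C–H: 8 × 403 = 3224
    Σ(formed) = 3942 kJ
  ΔH_II = 3829 − 3942 = −113 kJ
ΔH_I − ΔH_II = −2143 kJ, so reaction I has the more negative ΔH; |ΔH_I − ΔH_II| = 2143 kJ.

Reaction I, by 2143 kJ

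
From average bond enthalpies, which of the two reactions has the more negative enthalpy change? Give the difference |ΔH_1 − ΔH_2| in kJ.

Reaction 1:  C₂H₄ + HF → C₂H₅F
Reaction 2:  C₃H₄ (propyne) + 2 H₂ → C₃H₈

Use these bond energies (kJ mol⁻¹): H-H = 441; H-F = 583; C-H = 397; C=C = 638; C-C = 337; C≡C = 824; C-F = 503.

Reaction 1:
  Bonds broken (reactants):
    C-H: 4 × 397 = 1588
    C=C: 1 × 638 = 638
    H-F: 1 × 583 = 583
    Σ(broken) = 2809 kJ
  Bonds formed (products):
    C-C: 1 × 337 = 337
    C-F: 1 × 503 = 503
    C-H: 5 × 397 = 1985
    Σ(formed) = 2825 kJ
  ΔH_1 = 2809 − 2825 = −16 kJ
Reaction 2:
  Bonds broken (reactants):
    C≡C: 1 × 824 = 824
    C-C: 1 × 337 = 337
    C-H: 4 × 397 = 1588
    H-H: 2 × 441 = 882
    Σ(broken) = 3631 kJ
  Bonds formed (products):
    C-C: 2 × 337 = 674
    C-H: 8 × 397 = 3176
    Σ(formed) = 3850 kJ
  ΔH_2 = 3631 − 3850 = −219 kJ
ΔH_1 − ΔH_2 = +203 kJ, so reaction 2 has the more negative ΔH; |ΔH_1 − ΔH_2| = 203 kJ.

Reaction 2, by 203 kJ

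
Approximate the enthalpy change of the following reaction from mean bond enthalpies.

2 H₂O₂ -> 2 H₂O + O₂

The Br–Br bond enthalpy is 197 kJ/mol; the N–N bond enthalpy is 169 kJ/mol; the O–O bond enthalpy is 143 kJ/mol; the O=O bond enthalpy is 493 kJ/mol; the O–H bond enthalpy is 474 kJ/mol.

Bonds broken (reactants):
  O–H: 4 × 474 = 1896
  O–O: 2 × 143 = 286
  Σ(broken) = 2182 kJ
Bonds formed (products):
  O–H: 4 × 474 = 1896
  O=O: 1 × 493 = 493
  Σ(formed) = 2389 kJ
ΔH = Σ(broken) − Σ(formed) = 2182 − 2389 = −207 kJ

ΔH ≈ −207 kJ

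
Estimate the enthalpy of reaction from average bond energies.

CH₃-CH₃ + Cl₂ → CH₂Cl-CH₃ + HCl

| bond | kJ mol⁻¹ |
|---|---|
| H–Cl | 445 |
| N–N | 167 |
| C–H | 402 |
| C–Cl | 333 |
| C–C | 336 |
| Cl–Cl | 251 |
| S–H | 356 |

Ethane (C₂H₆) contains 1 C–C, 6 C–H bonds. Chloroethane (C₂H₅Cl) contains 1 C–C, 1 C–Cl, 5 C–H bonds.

Bonds broken (reactants):
  C–C: 1 × 336 = 336
  C–H: 6 × 402 = 2412
  Cl–Cl: 1 × 251 = 251
  Σ(broken) = 2999 kJ
Bonds formed (products):
  C–C: 1 × 336 = 336
  C–Cl: 1 × 333 = 333
  C–H: 5 × 402 = 2010
  H–Cl: 1 × 445 = 445
  Σ(formed) = 3124 kJ
ΔH = Σ(broken) − Σ(formed) = 2999 − 3124 = −125 kJ

ΔH ≈ −125 kJ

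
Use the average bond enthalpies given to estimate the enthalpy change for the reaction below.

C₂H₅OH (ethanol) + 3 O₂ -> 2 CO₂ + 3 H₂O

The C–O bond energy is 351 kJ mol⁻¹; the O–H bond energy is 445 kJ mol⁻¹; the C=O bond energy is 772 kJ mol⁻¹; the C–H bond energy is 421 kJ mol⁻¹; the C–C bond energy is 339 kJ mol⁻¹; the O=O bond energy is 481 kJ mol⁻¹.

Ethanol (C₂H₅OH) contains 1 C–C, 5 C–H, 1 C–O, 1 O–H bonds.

ΔH ≈ −1075 kJ

Bonds broken (reactants):
  C–C: 1 × 339 = 339
  C–H: 5 × 421 = 2105
  C–O: 1 × 351 = 351
  O–H: 1 × 445 = 445
  O=O: 3 × 481 = 1443
  Σ(broken) = 4683 kJ
Bonds formed (products):
  C=O: 4 × 772 = 3088
  O–H: 6 × 445 = 2670
  Σ(formed) = 5758 kJ
ΔH = Σ(broken) − Σ(formed) = 4683 − 5758 = −1075 kJ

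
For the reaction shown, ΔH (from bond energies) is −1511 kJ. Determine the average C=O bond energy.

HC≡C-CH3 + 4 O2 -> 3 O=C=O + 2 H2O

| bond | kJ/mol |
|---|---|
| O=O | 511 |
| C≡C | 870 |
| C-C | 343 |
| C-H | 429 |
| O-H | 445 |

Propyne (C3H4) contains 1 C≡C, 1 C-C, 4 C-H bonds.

Let D be the C=O bond energy.
Σ(broken) = 1×870 + 1×343 + 4×429 + 4×511 = 4973
Σ(formed) = 6×D + 4×445 = 1780 + 6D
ΔH = Σ(broken) − Σ(formed) = (4973) − (1780 + 6D) = +3193 − 6D
Setting this equal to −1511 kJ gives 6D = 4704, so D = 784 kJ/mol.

D(C=O) ≈ 784 kJ/mol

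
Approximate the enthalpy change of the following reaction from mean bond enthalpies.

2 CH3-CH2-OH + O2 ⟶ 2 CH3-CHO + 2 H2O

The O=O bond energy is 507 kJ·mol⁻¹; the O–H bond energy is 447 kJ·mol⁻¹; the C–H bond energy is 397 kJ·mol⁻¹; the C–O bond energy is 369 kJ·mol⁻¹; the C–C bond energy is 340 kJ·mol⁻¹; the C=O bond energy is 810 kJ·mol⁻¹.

ΔH ≈ −475 kJ

Bonds broken (reactants):
  C–C: 2 × 340 = 680
  C–H: 10 × 397 = 3970
  C–O: 2 × 369 = 738
  O–H: 2 × 447 = 894
  O=O: 1 × 507 = 507
  Σ(broken) = 6789 kJ
Bonds formed (products):
  C–C: 2 × 340 = 680
  C–H: 8 × 397 = 3176
  C=O: 2 × 810 = 1620
  O–H: 4 × 447 = 1788
  Σ(formed) = 7264 kJ
ΔH = Σ(broken) − Σ(formed) = 6789 − 7264 = −475 kJ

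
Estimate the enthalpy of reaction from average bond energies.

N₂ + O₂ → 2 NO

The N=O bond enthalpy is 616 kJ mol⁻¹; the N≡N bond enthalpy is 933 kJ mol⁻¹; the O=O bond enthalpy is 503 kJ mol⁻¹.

Bonds broken (reactants):
  N≡N: 1 × 933 = 933
  O=O: 1 × 503 = 503
  Σ(broken) = 1436 kJ
Bonds formed (products):
  N=O: 2 × 616 = 1232
  Σ(formed) = 1232 kJ
ΔH = Σ(broken) − Σ(formed) = 1436 − 1232 = +204 kJ

ΔH ≈ +204 kJ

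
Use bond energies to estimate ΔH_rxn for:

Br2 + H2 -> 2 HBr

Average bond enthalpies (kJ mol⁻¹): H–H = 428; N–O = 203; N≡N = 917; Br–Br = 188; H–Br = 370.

Bonds broken (reactants):
  Br–Br: 1 × 188 = 188
  H–H: 1 × 428 = 428
  Σ(broken) = 616 kJ
Bonds formed (products):
  H–Br: 2 × 370 = 740
  Σ(formed) = 740 kJ
ΔH = Σ(broken) − Σ(formed) = 616 − 740 = −124 kJ

ΔH ≈ −124 kJ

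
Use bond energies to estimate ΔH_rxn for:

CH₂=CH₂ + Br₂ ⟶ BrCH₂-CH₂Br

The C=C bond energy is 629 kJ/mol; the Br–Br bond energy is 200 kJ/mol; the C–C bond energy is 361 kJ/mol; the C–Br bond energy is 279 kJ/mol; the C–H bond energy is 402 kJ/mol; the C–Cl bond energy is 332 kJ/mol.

ΔH ≈ −90 kJ

Bonds broken (reactants):
  Br–Br: 1 × 200 = 200
  C–H: 4 × 402 = 1608
  C=C: 1 × 629 = 629
  Σ(broken) = 2437 kJ
Bonds formed (products):
  C–Br: 2 × 279 = 558
  C–C: 1 × 361 = 361
  C–H: 4 × 402 = 1608
  Σ(formed) = 2527 kJ
ΔH = Σ(broken) − Σ(formed) = 2437 − 2527 = −90 kJ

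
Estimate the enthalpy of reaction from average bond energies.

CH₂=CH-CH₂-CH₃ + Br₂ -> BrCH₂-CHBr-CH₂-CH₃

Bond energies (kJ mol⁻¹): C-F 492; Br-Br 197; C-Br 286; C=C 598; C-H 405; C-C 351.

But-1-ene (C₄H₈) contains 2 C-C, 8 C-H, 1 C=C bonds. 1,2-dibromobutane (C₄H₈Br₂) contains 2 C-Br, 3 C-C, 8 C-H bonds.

Bonds broken (reactants):
  Br-Br: 1 × 197 = 197
  C-C: 2 × 351 = 702
  C-H: 8 × 405 = 3240
  C=C: 1 × 598 = 598
  Σ(broken) = 4737 kJ
Bonds formed (products):
  C-Br: 2 × 286 = 572
  C-C: 3 × 351 = 1053
  C-H: 8 × 405 = 3240
  Σ(formed) = 4865 kJ
ΔH = Σ(broken) − Σ(formed) = 4737 − 4865 = −128 kJ

ΔH ≈ −128 kJ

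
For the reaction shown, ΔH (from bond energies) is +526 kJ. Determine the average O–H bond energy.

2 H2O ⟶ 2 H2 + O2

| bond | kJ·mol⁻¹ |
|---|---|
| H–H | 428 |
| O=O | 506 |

Let D be the O–H bond energy.
Σ(broken) = 4×D = 4D
Σ(formed) = 2×428 + 1×506 = 1362
ΔH = Σ(broken) − Σ(formed) = (4D) − (1362) = −1362 + 4D
Setting this equal to +526 kJ gives 4D = 1888, so D = 472 kJ/mol.

D(O–H) ≈ 472 kJ/mol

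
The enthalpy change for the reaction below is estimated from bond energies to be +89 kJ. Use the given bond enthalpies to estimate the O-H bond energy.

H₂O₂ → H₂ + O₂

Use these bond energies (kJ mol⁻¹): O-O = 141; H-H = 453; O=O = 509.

Let D be the O-H bond energy.
Σ(broken) = 2×D + 1×141 = 141 + 2D
Σ(formed) = 1×453 + 1×509 = 962
ΔH = Σ(broken) − Σ(formed) = (141 + 2D) − (962) = −821 + 2D
Setting this equal to +89 kJ gives 2D = 910, so D = 455 kJ/mol.

D(O-H) ≈ 455 kJ/mol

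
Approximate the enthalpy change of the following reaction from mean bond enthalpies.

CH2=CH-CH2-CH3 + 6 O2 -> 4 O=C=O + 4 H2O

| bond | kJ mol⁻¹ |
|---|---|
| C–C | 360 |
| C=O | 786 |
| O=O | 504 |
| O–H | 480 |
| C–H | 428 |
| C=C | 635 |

ΔH ≈ −2325 kJ

Bonds broken (reactants):
  C–C: 2 × 360 = 720
  C–H: 8 × 428 = 3424
  C=C: 1 × 635 = 635
  O=O: 6 × 504 = 3024
  Σ(broken) = 7803 kJ
Bonds formed (products):
  C=O: 8 × 786 = 6288
  O–H: 8 × 480 = 3840
  Σ(formed) = 10128 kJ
ΔH = Σ(broken) − Σ(formed) = 7803 − 10128 = −2325 kJ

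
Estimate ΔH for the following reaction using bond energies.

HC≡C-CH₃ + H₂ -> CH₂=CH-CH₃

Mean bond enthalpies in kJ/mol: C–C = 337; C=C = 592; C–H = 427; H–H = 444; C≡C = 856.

Bonds broken (reactants):
  C≡C: 1 × 856 = 856
  C–C: 1 × 337 = 337
  C–H: 4 × 427 = 1708
  H–H: 1 × 444 = 444
  Σ(broken) = 3345 kJ
Bonds formed (products):
  C–C: 1 × 337 = 337
  C–H: 6 × 427 = 2562
  C=C: 1 × 592 = 592
  Σ(formed) = 3491 kJ
ΔH = Σ(broken) − Σ(formed) = 3345 − 3491 = −146 kJ

ΔH ≈ −146 kJ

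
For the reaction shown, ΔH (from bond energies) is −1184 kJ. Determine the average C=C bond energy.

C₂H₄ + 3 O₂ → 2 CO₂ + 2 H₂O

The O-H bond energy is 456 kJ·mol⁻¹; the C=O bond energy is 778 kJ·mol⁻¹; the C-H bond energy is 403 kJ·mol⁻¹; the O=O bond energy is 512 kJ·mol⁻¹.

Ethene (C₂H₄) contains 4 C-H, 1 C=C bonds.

D(C=C) ≈ 604 kJ/mol

Let D be the C=C bond energy.
Σ(broken) = 4×403 + 1×D + 3×512 = 3148 + D
Σ(formed) = 4×778 + 4×456 = 4936
ΔH = Σ(broken) − Σ(formed) = (3148 + D) − (4936) = −1788 + D
Setting this equal to −1184 kJ gives D = 604 kJ/mol.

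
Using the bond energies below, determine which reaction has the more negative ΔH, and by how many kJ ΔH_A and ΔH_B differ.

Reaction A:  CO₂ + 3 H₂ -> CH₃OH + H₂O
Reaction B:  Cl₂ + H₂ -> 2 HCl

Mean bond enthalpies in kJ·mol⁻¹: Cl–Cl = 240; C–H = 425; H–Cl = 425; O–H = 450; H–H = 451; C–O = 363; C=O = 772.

Reaction A:
  Bonds broken (reactants):
    C=O: 2 × 772 = 1544
    H–H: 3 × 451 = 1353
    Σ(broken) = 2897 kJ
  Bonds formed (products):
    C–H: 3 × 425 = 1275
    C–O: 1 × 363 = 363
    O–H: 3 × 450 = 1350
    Σ(formed) = 2988 kJ
  ΔH_A = 2897 − 2988 = −91 kJ
Reaction B:
  Bonds broken (reactants):
    Cl–Cl: 1 × 240 = 240
    H–H: 1 × 451 = 451
    Σ(broken) = 691 kJ
  Bonds formed (products):
    H–Cl: 2 × 425 = 850
    Σ(formed) = 850 kJ
  ΔH_B = 691 − 850 = −159 kJ
ΔH_A − ΔH_B = +68 kJ, so reaction B has the more negative ΔH; |ΔH_A − ΔH_B| = 68 kJ.

Reaction B, by 68 kJ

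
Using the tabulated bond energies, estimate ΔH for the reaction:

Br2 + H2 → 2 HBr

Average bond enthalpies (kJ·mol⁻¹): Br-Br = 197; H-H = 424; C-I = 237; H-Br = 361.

ΔH ≈ −101 kJ

Bonds broken (reactants):
  Br-Br: 1 × 197 = 197
  H-H: 1 × 424 = 424
  Σ(broken) = 621 kJ
Bonds formed (products):
  H-Br: 2 × 361 = 722
  Σ(formed) = 722 kJ
ΔH = Σ(broken) − Σ(formed) = 621 − 722 = −101 kJ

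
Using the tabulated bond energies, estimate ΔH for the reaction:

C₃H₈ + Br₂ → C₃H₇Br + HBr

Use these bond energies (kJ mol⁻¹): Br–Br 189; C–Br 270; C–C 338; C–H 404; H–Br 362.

ΔH ≈ −39 kJ

Bonds broken (reactants):
  Br–Br: 1 × 189 = 189
  C–C: 2 × 338 = 676
  C–H: 8 × 404 = 3232
  Σ(broken) = 4097 kJ
Bonds formed (products):
  C–Br: 1 × 270 = 270
  C–C: 2 × 338 = 676
  C–H: 7 × 404 = 2828
  H–Br: 1 × 362 = 362
  Σ(formed) = 4136 kJ
ΔH = Σ(broken) − Σ(formed) = 4097 − 4136 = −39 kJ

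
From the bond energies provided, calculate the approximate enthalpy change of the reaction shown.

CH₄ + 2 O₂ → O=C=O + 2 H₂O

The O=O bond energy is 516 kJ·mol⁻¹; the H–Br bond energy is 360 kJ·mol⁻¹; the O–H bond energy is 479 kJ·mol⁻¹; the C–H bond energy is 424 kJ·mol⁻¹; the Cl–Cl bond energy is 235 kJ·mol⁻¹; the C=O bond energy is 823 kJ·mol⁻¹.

ΔH ≈ −834 kJ

Bonds broken (reactants):
  C–H: 4 × 424 = 1696
  O=O: 2 × 516 = 1032
  Σ(broken) = 2728 kJ
Bonds formed (products):
  C=O: 2 × 823 = 1646
  O–H: 4 × 479 = 1916
  Σ(formed) = 3562 kJ
ΔH = Σ(broken) − Σ(formed) = 2728 − 3562 = −834 kJ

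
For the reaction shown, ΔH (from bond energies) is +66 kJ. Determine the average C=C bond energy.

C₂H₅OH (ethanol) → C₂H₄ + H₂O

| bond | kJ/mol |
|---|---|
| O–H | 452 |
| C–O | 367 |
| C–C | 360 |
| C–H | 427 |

D(C=C) ≈ 636 kJ/mol

Let D be the C=C bond energy.
Σ(broken) = 1×360 + 5×427 + 1×367 + 1×452 = 3314
Σ(formed) = 4×427 + 1×D + 2×452 = 2612 + D
ΔH = Σ(broken) − Σ(formed) = (3314) − (2612 + D) = +702 − D
Setting this equal to +66 kJ gives D = 636 kJ/mol.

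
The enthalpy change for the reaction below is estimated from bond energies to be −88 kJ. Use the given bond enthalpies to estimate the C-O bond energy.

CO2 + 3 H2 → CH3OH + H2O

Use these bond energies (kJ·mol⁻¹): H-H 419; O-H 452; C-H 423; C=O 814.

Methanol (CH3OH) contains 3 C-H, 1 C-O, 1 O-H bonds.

D(C-O) ≈ 348 kJ/mol

Let D be the C-O bond energy.
Σ(broken) = 2×814 + 3×419 = 2885
Σ(formed) = 3×423 + 1×D + 3×452 = 2625 + D
ΔH = Σ(broken) − Σ(formed) = (2885) − (2625 + D) = +260 − D
Setting this equal to −88 kJ gives D = 348 kJ/mol.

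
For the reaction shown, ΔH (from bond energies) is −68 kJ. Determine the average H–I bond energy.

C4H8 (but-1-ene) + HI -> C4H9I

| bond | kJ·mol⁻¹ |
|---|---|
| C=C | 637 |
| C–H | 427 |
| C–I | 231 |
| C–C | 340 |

D(H–I) ≈ 293 kJ/mol

Let D be the H–I bond energy.
Σ(broken) = 2×340 + 8×427 + 1×637 + 1×D = 4733 + D
Σ(formed) = 3×340 + 9×427 + 1×231 = 5094
ΔH = Σ(broken) − Σ(formed) = (4733 + D) − (5094) = −361 + D
Setting this equal to −68 kJ gives D = 293 kJ/mol.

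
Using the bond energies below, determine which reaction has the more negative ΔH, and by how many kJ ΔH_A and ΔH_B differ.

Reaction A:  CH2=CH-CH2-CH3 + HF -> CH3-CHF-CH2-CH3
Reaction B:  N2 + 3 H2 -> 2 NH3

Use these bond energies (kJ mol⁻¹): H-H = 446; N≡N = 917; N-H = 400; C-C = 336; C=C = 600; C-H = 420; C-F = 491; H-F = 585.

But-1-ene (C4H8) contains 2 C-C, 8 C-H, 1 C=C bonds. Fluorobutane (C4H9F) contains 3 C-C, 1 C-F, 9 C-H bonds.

Reaction A:
  Bonds broken (reactants):
    C-C: 2 × 336 = 672
    C-H: 8 × 420 = 3360
    C=C: 1 × 600 = 600
    H-F: 1 × 585 = 585
    Σ(broken) = 5217 kJ
  Bonds formed (products):
    C-C: 3 × 336 = 1008
    C-F: 1 × 491 = 491
    C-H: 9 × 420 = 3780
    Σ(formed) = 5279 kJ
  ΔH_A = 5217 − 5279 = −62 kJ
Reaction B:
  Bonds broken (reactants):
    H-H: 3 × 446 = 1338
    N≡N: 1 × 917 = 917
    Σ(broken) = 2255 kJ
  Bonds formed (products):
    N-H: 6 × 400 = 2400
    Σ(formed) = 2400 kJ
  ΔH_B = 2255 − 2400 = −145 kJ
ΔH_A − ΔH_B = +83 kJ, so reaction B has the more negative ΔH; |ΔH_A − ΔH_B| = 83 kJ.

Reaction B, by 83 kJ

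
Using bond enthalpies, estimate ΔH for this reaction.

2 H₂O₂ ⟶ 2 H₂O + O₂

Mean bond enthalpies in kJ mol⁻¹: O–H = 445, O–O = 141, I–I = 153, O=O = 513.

ΔH ≈ −231 kJ

Bonds broken (reactants):
  O–H: 4 × 445 = 1780
  O–O: 2 × 141 = 282
  Σ(broken) = 2062 kJ
Bonds formed (products):
  O–H: 4 × 445 = 1780
  O=O: 1 × 513 = 513
  Σ(formed) = 2293 kJ
ΔH = Σ(broken) − Σ(formed) = 2062 − 2293 = −231 kJ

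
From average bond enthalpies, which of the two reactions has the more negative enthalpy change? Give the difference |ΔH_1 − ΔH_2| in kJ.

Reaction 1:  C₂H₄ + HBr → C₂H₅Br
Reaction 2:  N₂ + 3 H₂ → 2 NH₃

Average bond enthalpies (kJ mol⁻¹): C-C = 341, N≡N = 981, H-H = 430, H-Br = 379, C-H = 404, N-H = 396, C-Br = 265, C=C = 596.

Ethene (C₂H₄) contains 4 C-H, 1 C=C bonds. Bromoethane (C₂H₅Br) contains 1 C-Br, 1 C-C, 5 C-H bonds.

Reaction 1:
  Bonds broken (reactants):
    C-H: 4 × 404 = 1616
    C=C: 1 × 596 = 596
    H-Br: 1 × 379 = 379
    Σ(broken) = 2591 kJ
  Bonds formed (products):
    C-Br: 1 × 265 = 265
    C-C: 1 × 341 = 341
    C-H: 5 × 404 = 2020
    Σ(formed) = 2626 kJ
  ΔH_1 = 2591 − 2626 = −35 kJ
Reaction 2:
  Bonds broken (reactants):
    H-H: 3 × 430 = 1290
    N≡N: 1 × 981 = 981
    Σ(broken) = 2271 kJ
  Bonds formed (products):
    N-H: 6 × 396 = 2376
    Σ(formed) = 2376 kJ
  ΔH_2 = 2271 − 2376 = −105 kJ
ΔH_1 − ΔH_2 = +70 kJ, so reaction 2 has the more negative ΔH; |ΔH_1 − ΔH_2| = 70 kJ.

Reaction 2, by 70 kJ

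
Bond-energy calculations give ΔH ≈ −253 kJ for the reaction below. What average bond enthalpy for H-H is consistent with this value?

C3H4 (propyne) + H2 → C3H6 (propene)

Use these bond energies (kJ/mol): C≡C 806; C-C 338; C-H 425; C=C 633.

Let D be the H-H bond energy.
Σ(broken) = 1×806 + 1×338 + 4×425 + 1×D = 2844 + D
Σ(formed) = 1×338 + 6×425 + 1×633 = 3521
ΔH = Σ(broken) − Σ(formed) = (2844 + D) − (3521) = −677 + D
Setting this equal to −253 kJ gives D = 424 kJ/mol.

D(H-H) ≈ 424 kJ/mol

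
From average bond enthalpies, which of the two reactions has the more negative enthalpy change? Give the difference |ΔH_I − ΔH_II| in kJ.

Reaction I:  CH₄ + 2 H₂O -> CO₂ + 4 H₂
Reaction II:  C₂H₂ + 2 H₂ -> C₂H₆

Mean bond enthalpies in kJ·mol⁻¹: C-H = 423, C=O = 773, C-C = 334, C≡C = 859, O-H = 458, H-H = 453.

Reaction II, by 427 kJ

Reaction I:
  Bonds broken (reactants):
    C-H: 4 × 423 = 1692
    O-H: 4 × 458 = 1832
    Σ(broken) = 3524 kJ
  Bonds formed (products):
    C=O: 2 × 773 = 1546
    H-H: 4 × 453 = 1812
    Σ(formed) = 3358 kJ
  ΔH_I = 3524 − 3358 = +166 kJ
Reaction II:
  Bonds broken (reactants):
    C≡C: 1 × 859 = 859
    C-H: 2 × 423 = 846
    H-H: 2 × 453 = 906
    Σ(broken) = 2611 kJ
  Bonds formed (products):
    C-C: 1 × 334 = 334
    C-H: 6 × 423 = 2538
    Σ(formed) = 2872 kJ
  ΔH_II = 2611 − 2872 = −261 kJ
ΔH_I − ΔH_II = +427 kJ, so reaction II has the more negative ΔH; |ΔH_I − ΔH_II| = 427 kJ.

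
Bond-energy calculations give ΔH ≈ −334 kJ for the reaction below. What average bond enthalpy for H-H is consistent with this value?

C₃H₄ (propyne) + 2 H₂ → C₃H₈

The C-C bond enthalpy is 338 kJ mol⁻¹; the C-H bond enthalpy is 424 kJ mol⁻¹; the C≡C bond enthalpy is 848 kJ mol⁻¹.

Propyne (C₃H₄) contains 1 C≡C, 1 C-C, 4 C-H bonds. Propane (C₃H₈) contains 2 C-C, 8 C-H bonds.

D(H-H) ≈ 426 kJ/mol

Let D be the H-H bond energy.
Σ(broken) = 1×848 + 1×338 + 4×424 + 2×D = 2882 + 2D
Σ(formed) = 2×338 + 8×424 = 4068
ΔH = Σ(broken) − Σ(formed) = (2882 + 2D) − (4068) = −1186 + 2D
Setting this equal to −334 kJ gives 2D = 852, so D = 426 kJ/mol.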